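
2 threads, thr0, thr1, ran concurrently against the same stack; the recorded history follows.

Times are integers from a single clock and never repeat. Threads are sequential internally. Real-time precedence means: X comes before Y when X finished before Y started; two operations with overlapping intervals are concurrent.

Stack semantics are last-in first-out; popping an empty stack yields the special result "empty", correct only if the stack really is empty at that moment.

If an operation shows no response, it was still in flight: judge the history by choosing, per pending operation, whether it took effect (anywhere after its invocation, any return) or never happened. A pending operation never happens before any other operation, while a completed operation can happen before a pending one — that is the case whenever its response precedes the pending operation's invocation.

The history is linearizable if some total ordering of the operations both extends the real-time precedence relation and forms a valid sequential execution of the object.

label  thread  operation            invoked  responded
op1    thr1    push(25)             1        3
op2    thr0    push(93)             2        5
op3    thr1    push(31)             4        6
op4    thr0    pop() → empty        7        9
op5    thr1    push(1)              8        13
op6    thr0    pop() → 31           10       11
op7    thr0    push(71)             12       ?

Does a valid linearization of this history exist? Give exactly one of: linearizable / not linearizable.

not linearizable

events 1..8 are fine; event 9 — the response of op4 at time 9 — makes the prefix non-linearizable
the 4 completed operations admit 3 real-time orders; each fails the stack replay
every completion of the 1 pending operation (op5) was checked; none linearizes
sample order op1, op2, op3, op4 (pending dropped) stalls at step 4 — op4 pop() → empty has no legal effect
sample order op1, op3, op2, op4 (pending dropped) stalls at step 4 — op4 pop() → empty has no legal effect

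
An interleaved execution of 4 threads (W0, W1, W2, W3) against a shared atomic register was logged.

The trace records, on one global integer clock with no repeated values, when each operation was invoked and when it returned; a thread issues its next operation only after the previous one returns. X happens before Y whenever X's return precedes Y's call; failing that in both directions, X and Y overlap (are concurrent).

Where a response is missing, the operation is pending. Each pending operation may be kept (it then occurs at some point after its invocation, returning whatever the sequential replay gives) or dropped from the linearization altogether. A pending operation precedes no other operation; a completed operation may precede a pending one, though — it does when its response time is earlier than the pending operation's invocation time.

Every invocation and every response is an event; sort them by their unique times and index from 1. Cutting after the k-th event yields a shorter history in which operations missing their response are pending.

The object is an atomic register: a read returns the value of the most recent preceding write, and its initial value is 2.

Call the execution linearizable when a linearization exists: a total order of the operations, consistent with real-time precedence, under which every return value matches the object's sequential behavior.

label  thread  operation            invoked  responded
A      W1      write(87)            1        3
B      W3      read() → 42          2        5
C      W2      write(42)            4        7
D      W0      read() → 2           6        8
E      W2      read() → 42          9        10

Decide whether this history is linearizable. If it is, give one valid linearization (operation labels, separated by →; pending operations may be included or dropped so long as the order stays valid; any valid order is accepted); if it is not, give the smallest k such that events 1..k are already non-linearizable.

not linearizable — minimal violating prefix: 8 events

prefix check: 1..7 passes, 1..8 fails once D's time-8 response joins
real-time-consistent orders of the 4 completed operations: 5 — all fail the atomic register replay
take A, B, C, D: step 2 already fails, because B read() → 42 cannot occur there
take A, B, D, C: step 2 already fails, because B read() → 42 cannot occur there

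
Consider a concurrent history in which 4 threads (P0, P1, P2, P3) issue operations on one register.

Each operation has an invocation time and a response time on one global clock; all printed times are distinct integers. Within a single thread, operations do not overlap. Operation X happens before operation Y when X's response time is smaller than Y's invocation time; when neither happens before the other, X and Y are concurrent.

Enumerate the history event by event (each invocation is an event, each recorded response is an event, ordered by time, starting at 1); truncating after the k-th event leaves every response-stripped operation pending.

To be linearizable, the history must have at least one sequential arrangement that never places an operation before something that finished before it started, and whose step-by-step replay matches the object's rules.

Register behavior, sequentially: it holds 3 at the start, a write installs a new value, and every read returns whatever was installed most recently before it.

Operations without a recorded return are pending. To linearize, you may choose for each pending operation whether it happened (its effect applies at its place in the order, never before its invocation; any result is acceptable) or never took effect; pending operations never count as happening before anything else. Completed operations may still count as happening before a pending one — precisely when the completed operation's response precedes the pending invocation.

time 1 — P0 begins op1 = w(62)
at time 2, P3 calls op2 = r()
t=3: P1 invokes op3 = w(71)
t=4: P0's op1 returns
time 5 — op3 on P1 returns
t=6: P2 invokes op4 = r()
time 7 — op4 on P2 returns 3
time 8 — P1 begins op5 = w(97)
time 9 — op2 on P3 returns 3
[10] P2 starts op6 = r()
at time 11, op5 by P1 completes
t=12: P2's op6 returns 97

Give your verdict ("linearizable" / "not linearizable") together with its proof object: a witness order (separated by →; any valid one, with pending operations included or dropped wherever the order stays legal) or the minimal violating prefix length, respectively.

the violation lands at event 7, op4's response at time 7: events 1..6 linearize, events 1..7 do not
the 3 completed operations admit 2 real-time orders; each fails the register replay
including or dropping the 1 pending operation (op2) in any combination fails
sample order op1, op3, op4 (pending dropped) stalls at step 3 — op4 r() → 3 has no legal effect
sample order op3, op1, op4 (pending dropped) stalls at step 3 — op4 r() → 3 has no legal effect

not linearizable — minimal violating prefix: 7 events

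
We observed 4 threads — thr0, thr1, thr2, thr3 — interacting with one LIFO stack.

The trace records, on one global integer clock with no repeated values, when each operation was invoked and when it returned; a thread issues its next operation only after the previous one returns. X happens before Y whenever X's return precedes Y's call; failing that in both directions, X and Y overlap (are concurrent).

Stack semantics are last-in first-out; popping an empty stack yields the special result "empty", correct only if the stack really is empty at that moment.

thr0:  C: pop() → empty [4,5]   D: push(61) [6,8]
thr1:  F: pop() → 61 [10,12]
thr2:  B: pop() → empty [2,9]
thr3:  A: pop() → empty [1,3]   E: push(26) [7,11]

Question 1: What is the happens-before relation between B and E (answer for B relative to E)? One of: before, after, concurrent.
concurrent

B spans [2,9], E spans [7,11]
the intervals overlap in both directions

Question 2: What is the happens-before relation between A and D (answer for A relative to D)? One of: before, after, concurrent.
before

A spans [1,3], D spans [6,8]
resp(A)=3 < inv(D)=6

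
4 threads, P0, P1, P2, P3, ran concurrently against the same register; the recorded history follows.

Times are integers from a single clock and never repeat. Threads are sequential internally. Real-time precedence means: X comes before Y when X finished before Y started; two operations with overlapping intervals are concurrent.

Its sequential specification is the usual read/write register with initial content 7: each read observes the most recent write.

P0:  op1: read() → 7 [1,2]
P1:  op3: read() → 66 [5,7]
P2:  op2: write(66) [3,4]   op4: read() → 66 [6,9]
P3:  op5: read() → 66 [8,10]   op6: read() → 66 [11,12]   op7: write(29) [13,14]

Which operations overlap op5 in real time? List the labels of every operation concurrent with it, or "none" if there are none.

op4

overlap test against op5 [8,10]: concurrent iff the interval meets 8..10
op1 [1,2]: before
op2 [3,4]: before
op3 [5,7]: before
op4 [6,9]: concurrent
op6 [11,12]: after
op7 [13,14]: after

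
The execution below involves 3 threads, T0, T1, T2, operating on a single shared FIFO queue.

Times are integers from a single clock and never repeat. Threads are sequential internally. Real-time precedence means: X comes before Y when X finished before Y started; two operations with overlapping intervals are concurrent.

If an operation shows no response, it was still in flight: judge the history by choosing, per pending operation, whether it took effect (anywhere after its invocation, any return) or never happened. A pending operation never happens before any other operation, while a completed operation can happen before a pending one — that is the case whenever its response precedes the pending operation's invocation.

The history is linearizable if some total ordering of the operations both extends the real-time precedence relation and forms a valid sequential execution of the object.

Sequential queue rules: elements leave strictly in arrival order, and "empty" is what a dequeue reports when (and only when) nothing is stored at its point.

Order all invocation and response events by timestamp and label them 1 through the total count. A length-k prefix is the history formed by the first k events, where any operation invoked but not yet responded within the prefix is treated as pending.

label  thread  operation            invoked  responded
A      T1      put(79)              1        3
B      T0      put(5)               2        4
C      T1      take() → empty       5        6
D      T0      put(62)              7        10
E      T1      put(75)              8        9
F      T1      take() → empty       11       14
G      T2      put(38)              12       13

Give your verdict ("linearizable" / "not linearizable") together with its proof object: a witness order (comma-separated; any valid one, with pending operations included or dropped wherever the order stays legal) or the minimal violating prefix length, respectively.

cut after 5 events: linearizable; cut after 6 events (C responds, time 6): not linearizable
no legal order exists: 2 real-time-consistent candidates over 3 completed FIFO queue operations, all rejected
e.g. A, B, C: illegal at step 3, since C take() → empty cannot apply there
e.g. B, A, C: illegal at step 3, since C take() → empty cannot apply there

not linearizable — minimal violating prefix: 6 events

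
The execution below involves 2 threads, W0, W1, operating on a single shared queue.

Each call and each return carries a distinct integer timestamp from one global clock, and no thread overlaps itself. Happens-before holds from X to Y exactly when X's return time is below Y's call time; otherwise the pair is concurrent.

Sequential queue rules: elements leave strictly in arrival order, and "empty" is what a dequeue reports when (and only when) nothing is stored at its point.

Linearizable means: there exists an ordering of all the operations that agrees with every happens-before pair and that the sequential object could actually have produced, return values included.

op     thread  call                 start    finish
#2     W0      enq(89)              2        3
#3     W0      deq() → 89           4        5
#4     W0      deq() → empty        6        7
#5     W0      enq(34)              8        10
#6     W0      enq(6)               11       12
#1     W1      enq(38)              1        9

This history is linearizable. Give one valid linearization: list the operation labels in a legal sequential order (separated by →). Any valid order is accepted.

#2 → #3 → #4 → #1 → #5 → #6

step 1: #2 enq(89) — queue <89>
step 2: #3 deq() → 89 — queue <>
step 3: #4 deq() → empty — queue <>
step 4: #1 enq(38) — queue <38>
step 5: #5 enq(34) — queue <38,34>
step 6: #6 enq(6) — queue <38,34,6>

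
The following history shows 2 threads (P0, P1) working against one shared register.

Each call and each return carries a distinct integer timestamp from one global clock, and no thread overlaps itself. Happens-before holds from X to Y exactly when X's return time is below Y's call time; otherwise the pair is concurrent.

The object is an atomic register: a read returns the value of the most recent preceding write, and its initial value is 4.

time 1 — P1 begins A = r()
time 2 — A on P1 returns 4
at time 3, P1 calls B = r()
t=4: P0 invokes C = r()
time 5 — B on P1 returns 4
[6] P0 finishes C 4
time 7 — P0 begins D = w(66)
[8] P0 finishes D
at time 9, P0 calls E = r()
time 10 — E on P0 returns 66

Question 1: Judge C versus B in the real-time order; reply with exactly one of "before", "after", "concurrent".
C spans [4,6], B spans [3,5]
the intervals overlap in both directions

concurrent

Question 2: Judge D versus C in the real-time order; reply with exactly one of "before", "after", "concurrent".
D spans [7,8], C spans [4,6]
resp(C)=6 < inv(D)=7

after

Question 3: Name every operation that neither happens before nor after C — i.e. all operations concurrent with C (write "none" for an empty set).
C spans [4,6]; an op avoiding the whole window 4..6 is ordered, any other is concurrent
A [1,2]: before
B [3,5]: concurrent
D [7,8]: after
E [9,10]: after

B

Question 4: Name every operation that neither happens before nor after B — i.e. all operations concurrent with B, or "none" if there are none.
B spans [3,5]: anything still running between times 3 and 5 counts as concurrent
A [1,2]: before
C [4,6]: concurrent
D [7,8]: after
E [9,10]: after

C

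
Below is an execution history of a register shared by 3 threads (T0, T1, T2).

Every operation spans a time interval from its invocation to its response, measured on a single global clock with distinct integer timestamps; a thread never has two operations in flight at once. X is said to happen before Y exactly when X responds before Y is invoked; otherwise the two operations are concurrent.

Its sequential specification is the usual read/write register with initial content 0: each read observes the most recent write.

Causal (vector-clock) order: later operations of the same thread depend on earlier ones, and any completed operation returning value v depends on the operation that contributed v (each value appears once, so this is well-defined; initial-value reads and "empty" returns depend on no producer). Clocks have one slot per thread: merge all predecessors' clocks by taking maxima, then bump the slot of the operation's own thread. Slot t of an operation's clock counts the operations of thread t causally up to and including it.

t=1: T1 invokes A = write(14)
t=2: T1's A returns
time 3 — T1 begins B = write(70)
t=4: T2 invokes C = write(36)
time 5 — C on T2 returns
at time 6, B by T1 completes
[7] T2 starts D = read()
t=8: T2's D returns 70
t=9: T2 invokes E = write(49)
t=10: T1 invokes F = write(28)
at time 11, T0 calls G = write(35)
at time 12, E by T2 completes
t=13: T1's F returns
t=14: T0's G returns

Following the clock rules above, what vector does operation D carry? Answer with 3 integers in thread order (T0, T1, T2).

(0, 2, 2)

VC(C, invoked at 4): no causal predecessors; +1 on T2 → (0, 0, 1)
VC(A, invoked at 1): no causal predecessors; +1 on T1 → (0, 1, 0)
VC(G, invoked at 11): no causal predecessors; +1 on T0 → (1, 0, 0)
B, invoked 3, takes VC(A)=(0, 1, 0) under max, adds 1 for T1 → (0, 2, 0)
F, invoked 10, takes VC(B)=(0, 2, 0) under max, adds 1 for T1 → (0, 3, 0)
D, invoked 7, takes VC(B)=(0, 2, 0), VC(C)=(0, 0, 1) under max, adds 1 for T2 → (0, 2, 2)
E, invoked 9, takes VC(D)=(0, 2, 2) under max, adds 1 for T2 → (0, 2, 3)
target: VC(D) = (0, 2, 2)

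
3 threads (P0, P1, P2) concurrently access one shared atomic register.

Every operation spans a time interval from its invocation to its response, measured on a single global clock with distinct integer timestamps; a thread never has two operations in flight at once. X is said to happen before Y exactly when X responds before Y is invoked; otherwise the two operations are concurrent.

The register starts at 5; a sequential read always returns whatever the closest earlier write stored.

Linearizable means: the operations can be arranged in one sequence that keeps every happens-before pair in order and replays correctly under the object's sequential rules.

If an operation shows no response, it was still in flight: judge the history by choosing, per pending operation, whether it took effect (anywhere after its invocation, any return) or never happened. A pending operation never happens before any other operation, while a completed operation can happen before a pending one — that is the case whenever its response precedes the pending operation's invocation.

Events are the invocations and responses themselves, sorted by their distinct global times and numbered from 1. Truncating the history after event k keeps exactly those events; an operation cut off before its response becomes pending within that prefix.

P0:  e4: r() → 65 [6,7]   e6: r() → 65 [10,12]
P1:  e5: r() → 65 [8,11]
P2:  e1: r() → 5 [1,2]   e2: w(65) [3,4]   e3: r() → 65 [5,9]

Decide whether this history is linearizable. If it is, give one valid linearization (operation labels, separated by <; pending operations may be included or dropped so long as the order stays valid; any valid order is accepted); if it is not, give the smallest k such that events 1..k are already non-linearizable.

linearizable — witness: e1 < e2 < e3 < e4 < e5 < e6

step 1: e1 r() → 5 — value 5
step 2: e2 w(65) — value 65
step 3: e3 r() → 65 — value 65
step 4: e4 r() → 65 — value 65
step 5: e5 r() → 65 — value 65
step 6: e6 r() → 65 — value 65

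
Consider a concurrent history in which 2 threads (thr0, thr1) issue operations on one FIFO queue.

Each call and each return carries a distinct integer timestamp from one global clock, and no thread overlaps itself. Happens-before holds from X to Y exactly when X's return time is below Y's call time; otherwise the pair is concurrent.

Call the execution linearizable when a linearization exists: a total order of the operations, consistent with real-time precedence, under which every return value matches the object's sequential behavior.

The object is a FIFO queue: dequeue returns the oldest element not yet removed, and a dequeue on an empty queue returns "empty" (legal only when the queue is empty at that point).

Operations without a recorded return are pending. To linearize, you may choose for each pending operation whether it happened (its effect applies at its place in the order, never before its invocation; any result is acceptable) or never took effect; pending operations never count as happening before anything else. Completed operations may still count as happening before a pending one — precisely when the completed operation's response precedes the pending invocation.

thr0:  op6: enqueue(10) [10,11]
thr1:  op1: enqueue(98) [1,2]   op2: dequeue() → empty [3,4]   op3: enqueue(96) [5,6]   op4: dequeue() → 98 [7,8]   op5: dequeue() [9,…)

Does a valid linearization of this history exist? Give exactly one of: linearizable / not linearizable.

not linearizable

the violation lands at event 4, op2's response at time 4: events 1..3 linearize, events 1..4 do not
one real-time candidate order over the 2 completed operations — the FIFO queue replay rejects it
take op1, op2: step 2 already fails, because op2 dequeue() → empty cannot occur there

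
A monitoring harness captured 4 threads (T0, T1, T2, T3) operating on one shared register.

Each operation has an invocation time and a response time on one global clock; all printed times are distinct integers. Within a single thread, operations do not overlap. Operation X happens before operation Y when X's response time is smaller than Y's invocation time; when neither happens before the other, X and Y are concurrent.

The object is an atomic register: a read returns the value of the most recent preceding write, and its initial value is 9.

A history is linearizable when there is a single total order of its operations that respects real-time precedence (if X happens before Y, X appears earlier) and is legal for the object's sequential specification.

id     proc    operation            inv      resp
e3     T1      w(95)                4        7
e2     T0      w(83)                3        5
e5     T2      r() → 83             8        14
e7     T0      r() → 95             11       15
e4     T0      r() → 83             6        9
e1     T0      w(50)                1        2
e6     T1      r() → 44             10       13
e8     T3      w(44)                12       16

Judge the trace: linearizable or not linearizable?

the violation lands at event 15, e7's response at time 15: events 1..14 linearize, events 1..15 do not
real-time-consistent orders of the 7 completed operations: 22 — all fail the register replay
including or dropping the 1 pending operation (e8) in any combination fails
sample order e1, e2, e3, e4, e5, e6, e7 (pending dropped) stalls at step 4 — e4 r() → 83 has no legal effect
sample order e1, e2, e3, e4, e5, e7, e6 (pending dropped) stalls at step 4 — e4 r() → 83 has no legal effect

not linearizable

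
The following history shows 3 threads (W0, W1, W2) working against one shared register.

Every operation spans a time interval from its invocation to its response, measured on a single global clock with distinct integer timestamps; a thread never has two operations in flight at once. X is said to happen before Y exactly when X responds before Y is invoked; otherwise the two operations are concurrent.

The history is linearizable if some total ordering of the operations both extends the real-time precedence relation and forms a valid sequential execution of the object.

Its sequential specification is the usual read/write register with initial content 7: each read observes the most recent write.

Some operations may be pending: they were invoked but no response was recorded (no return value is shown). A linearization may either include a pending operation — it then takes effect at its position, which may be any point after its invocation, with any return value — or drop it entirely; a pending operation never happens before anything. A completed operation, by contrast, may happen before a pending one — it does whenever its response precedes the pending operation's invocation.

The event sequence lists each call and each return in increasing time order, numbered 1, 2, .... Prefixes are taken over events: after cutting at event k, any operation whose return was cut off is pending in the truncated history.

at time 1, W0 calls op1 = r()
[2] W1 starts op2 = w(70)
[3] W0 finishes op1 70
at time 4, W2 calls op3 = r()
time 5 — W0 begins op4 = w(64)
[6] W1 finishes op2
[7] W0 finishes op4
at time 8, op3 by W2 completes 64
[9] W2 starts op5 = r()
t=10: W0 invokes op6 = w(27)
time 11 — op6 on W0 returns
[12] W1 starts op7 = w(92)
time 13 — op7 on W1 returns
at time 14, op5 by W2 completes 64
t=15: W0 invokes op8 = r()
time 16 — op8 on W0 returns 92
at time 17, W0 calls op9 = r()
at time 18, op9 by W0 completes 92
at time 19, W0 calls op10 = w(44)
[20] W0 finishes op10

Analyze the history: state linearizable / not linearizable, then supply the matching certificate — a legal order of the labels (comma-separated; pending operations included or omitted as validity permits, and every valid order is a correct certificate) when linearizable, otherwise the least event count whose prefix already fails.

linearizable — witness: op2, op1, op4, op3, op5, op6, op7, op8, op9, op10

step 1: op2 w(70) — value 70
step 2: op1 r() → 70 — value 70
step 3: op4 w(64) — value 64
step 4: op3 r() → 64 — value 64
step 5: op5 r() → 64 — value 64
step 6: op6 w(27) — value 27
step 7: op7 w(92) — value 92
step 8: op8 r() → 92 — value 92
step 9: op9 r() → 92 — value 92
step 10: op10 w(44) — value 44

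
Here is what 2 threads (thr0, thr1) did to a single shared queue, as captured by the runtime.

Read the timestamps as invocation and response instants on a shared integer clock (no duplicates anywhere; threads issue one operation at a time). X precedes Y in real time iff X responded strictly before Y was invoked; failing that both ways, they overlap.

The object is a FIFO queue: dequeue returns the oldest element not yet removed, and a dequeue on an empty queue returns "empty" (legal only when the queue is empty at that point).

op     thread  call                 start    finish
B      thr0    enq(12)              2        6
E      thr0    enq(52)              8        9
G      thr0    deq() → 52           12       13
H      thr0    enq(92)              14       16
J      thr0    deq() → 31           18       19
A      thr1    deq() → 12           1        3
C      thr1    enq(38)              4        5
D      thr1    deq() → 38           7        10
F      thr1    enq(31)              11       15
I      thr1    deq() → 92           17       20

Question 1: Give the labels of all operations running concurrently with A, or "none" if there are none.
Answer: B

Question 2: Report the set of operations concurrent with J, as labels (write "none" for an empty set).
Answer: I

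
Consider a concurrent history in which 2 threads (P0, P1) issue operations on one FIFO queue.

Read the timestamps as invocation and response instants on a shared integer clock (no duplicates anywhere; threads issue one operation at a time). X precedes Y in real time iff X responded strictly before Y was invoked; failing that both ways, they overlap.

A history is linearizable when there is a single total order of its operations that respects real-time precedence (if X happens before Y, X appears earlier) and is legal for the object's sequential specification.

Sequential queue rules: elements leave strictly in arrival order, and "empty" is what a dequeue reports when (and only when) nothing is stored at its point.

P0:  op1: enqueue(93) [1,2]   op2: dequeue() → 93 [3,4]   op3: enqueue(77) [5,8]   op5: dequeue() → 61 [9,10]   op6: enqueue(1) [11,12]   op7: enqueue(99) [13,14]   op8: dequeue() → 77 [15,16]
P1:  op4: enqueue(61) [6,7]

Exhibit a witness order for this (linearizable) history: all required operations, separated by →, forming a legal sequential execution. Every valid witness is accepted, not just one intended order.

op1 → op2 → op4 → op3 → op5 → op6 → op7 → op8

after step 1 (op1 enqueue(93)): queue <93>
after step 2 (op2 dequeue() → 93): queue <>
after step 3 (op4 enqueue(61)): queue <61>
after step 4 (op3 enqueue(77)): queue <61,77>
after step 5 (op5 dequeue() → 61): queue <77>
after step 6 (op6 enqueue(1)): queue <77,1>
after step 7 (op7 enqueue(99)): queue <77,1,99>
after step 8 (op8 dequeue() → 77): queue <1,99>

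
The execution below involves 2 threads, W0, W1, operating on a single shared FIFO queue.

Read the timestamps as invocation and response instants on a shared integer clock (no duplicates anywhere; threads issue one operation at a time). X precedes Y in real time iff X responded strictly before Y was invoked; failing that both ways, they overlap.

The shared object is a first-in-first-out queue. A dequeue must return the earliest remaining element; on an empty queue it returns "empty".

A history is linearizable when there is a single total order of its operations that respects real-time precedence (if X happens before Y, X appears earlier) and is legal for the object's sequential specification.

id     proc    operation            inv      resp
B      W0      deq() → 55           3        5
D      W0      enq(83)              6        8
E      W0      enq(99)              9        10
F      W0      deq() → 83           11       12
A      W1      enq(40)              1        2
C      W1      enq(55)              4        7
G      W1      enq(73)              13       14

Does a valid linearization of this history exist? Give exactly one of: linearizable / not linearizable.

cut after 4 events: linearizable; cut after 5 events (B responds, time 5): not linearizable
a single order respects real time; the 2 completed FIFO queue operations fail replay along it
include/drop combinations of the 1 pending operation (C) were all tried; none helps
one such order, A, B (pending dropped), breaks at step 2 where B deq() → 55 is illegal

not linearizable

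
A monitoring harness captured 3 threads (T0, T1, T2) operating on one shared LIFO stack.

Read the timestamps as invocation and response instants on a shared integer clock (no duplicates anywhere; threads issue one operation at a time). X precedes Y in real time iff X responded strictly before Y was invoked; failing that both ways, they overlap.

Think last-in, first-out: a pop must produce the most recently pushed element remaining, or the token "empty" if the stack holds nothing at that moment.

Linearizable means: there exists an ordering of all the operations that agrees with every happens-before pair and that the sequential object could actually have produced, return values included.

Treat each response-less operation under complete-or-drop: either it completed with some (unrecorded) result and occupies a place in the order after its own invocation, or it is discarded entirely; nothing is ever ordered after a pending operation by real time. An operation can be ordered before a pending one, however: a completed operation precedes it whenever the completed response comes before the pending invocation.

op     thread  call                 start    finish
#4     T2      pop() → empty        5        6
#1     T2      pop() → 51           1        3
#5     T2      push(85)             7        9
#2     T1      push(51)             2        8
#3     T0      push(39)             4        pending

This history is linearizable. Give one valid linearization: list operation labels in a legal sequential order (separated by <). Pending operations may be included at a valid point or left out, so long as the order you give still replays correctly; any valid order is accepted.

#2 < #1 < #4 < #3 < #5

step 1: #2 push(51) — stack <51>
step 2: #1 pop() → 51 — stack <>
step 3: #4 pop() → empty — stack <>
step 4: #3 push(39) (pending, included) — stack <39>
step 5: #5 push(85) — stack <39,85>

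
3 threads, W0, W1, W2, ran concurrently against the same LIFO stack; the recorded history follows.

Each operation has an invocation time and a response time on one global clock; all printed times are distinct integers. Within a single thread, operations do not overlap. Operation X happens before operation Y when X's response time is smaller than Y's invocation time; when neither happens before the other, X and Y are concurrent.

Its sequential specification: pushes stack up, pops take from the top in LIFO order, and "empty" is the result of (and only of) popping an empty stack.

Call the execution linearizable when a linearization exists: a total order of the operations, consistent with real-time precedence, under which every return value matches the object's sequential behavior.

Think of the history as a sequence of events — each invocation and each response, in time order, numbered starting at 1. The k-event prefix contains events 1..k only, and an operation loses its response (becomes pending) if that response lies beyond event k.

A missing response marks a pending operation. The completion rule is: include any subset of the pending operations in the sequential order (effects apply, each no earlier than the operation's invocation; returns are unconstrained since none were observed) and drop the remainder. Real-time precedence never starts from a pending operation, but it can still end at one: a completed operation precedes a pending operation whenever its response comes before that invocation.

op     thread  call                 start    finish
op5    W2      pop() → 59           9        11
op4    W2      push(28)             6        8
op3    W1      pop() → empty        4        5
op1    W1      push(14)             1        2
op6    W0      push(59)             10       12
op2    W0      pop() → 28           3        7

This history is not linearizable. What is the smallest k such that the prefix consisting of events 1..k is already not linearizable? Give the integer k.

events 1..6 are linearizable; a witness order is op1, op2, op3:
step 1: op1 push(14) — stack <14>
step 2: op2 pop() (pending, included) — stack <>
step 3: op3 pop() → empty — stack <>
at event 7 (op2's time-7 response) nothing linearizes any more
including or dropping the 1 pending operation (op4) in any combination fails
one such order, op1, op2, op3 (pending dropped), breaks at step 2 where op2 pop() → 28 is illegal
one such order, op1, op3, op2 (pending dropped), breaks at step 2 where op3 pop() → empty is illegal

7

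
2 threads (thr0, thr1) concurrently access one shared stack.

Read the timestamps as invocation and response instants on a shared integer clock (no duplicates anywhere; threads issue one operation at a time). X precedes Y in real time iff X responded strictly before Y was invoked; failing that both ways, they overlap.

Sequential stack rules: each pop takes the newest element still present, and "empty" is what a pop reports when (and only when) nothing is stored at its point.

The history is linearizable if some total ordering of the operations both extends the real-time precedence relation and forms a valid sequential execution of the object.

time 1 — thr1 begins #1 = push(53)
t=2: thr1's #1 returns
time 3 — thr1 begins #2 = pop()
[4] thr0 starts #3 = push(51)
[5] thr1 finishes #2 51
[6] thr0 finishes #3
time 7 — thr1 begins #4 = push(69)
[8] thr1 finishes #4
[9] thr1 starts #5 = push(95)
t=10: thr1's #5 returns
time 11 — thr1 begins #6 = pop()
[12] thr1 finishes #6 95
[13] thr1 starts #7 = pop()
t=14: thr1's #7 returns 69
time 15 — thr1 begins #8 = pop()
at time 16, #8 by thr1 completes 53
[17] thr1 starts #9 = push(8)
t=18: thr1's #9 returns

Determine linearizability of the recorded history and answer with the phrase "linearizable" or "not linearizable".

linearizable

witness order: #1, #3, #2, #4, #5, #6, #7, #8, #9
step 1: #1 push(53) — stack <53>
step 2: #3 push(51) — stack <53,51>
step 3: #2 pop() → 51 — stack <53>
step 4: #4 push(69) — stack <53,69>
step 5: #5 push(95) — stack <53,69,95>
step 6: #6 pop() → 95 — stack <53,69>
step 7: #7 pop() → 69 — stack <53>
step 8: #8 pop() → 53 — stack <>
step 9: #9 push(8) — stack <8>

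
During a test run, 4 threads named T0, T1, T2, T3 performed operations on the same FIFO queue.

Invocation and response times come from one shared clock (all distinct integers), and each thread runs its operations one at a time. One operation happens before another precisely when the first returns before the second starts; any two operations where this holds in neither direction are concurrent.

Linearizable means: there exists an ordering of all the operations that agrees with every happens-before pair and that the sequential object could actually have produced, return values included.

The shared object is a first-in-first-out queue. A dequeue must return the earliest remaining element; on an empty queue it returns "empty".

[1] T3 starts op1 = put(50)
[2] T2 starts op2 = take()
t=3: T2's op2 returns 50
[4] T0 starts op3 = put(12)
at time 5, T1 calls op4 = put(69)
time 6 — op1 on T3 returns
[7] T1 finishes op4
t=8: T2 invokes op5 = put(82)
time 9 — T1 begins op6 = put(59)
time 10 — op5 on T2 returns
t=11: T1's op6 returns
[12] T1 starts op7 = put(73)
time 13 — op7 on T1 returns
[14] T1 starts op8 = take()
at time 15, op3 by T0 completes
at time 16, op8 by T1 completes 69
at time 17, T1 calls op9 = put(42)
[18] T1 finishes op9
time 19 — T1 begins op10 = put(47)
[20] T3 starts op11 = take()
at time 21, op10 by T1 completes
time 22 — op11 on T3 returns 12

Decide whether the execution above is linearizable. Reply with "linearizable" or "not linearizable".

witness order: op1, op2, op4, op3, op5, op6, op7, op8, op9, op10, op11
step 1: op1 put(50) — queue <50>
step 2: op2 take() → 50 — queue <>
step 3: op4 put(69) — queue <69>
step 4: op3 put(12) — queue <69,12>
step 5: op5 put(82) — queue <69,12,82>
step 6: op6 put(59) — queue <69,12,82,59>
step 7: op7 put(73) — queue <69,12,82,59,73>
step 8: op8 take() → 69 — queue <12,82,59,73>
step 9: op9 put(42) — queue <12,82,59,73,42>
step 10: op10 put(47) — queue <12,82,59,73,42,47>
step 11: op11 take() → 12 — queue <82,59,73,42,47>

linearizable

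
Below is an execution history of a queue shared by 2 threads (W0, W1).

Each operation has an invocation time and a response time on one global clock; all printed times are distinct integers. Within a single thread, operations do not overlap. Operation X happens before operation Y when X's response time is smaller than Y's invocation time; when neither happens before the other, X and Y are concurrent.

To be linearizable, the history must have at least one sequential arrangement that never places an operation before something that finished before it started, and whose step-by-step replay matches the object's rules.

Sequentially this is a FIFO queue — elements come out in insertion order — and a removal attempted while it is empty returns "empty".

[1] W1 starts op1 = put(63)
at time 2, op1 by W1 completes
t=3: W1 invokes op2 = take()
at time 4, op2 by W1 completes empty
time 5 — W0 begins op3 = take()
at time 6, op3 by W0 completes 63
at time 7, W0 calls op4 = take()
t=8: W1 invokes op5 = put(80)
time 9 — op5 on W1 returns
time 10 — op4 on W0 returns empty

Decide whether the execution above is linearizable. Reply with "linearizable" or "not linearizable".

through event 3 a valid linearization exists; event 4 (op2 responding at time 4) ends that
one real-time candidate order over the 2 completed operations — the queue replay rejects it
one such order, op1, op2, breaks at step 2 where op2 take() → empty is illegal

not linearizable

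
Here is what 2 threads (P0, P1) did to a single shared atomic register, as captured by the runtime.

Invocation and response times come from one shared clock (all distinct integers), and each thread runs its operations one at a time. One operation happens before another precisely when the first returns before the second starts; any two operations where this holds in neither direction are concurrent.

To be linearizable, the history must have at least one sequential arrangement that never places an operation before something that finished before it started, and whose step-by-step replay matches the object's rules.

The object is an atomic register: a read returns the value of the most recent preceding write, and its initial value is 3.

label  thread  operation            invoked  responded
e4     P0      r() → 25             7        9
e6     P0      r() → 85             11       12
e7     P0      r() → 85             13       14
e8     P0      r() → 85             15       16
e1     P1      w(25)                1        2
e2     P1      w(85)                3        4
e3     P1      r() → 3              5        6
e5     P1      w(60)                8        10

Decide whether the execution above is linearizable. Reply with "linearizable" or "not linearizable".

cut after 5 events: linearizable; cut after 6 events (e3 responds, time 6): not linearizable
exactly one order of the 3 completed ops respects real time; the atomic register replay fails
sample order e1, e2, e3 stalls at step 3 — e3 r() → 3 has no legal effect

not linearizable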